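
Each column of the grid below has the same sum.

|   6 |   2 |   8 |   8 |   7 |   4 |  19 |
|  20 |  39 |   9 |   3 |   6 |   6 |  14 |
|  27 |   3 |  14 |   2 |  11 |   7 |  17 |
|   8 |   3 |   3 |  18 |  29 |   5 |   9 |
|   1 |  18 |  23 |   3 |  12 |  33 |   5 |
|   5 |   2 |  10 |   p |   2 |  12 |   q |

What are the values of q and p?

q = 3, p = 33

Columns 2 and 3 both add up to 67, so every column sums to 67.
Column 7: 19 + 14 + 17 + 9 + 5 = 64, so the missing entry is 67 − 64 = 3.
Column 4: 8 + 3 + 2 + 18 + 3 = 34, so the missing entry is 67 − 34 = 33.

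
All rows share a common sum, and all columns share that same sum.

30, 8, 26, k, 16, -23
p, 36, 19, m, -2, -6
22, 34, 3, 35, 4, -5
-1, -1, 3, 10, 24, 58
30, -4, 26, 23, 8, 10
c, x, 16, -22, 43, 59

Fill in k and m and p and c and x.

Rows 3 and 4 both sum to 93, so that's the common total.
Row 1 has 30 + 8 + 26 + 16 − 23 = 57; the blank must be 93 − 57 = 36.
Column 2 has 8 + 36 + 34 − 1 − 4 = 73; the blank must be 93 − 73 = 20.
Row 6 has 20 + 16 − 22 + 43 + 59 = 116; the blank must be 93 − 116 = -23.
Column 1 has 30 + 22 − 1 + 30 − 23 = 58; the blank must be 93 − 58 = 35.
Row 2 has 35 + 36 + 19 − 2 − 6 = 82; the blank must be 93 − 82 = 11.

k = 36, m = 11, p = 35, c = -23, x = 20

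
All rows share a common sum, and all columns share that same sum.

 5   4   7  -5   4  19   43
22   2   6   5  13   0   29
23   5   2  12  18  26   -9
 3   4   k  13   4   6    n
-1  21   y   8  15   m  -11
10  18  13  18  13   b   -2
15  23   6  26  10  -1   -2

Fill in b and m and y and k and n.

Rows 1 and 2 both sum to 77, so that's the common total.
The known cells in row 6 total 70, leaving 77 − 70 = 7 for the blank.
The known cells in column 6 total 57, leaving 77 − 57 = 20 for the blank.
The known cells in row 5 total 52, leaving 77 − 52 = 25 for the blank.
The known cells in column 7 total 48, leaving 77 − 48 = 29 for the blank.
The known cells in row 4 total 59, leaving 77 − 59 = 18 for the blank.

b = 7, m = 20, y = 25, k = 18, n = 29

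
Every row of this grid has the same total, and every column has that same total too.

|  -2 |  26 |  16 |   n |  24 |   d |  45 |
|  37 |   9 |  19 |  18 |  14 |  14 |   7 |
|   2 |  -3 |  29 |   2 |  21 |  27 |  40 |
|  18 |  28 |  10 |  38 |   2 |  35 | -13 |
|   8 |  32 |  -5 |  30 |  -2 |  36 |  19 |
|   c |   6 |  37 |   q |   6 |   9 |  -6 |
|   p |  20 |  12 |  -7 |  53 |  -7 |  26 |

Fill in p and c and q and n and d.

p = 21, c = 34, q = 32, n = 5, d = 4

Rows 2 and 3 both sum to 118, so that's the common total.
The known cells in column 6 total 114, leaving 118 − 114 = 4 for the blank.
The known cells in row 1 total 113, leaving 118 − 113 = 5 for the blank.
The known cells in row 7 total 97, leaving 118 − 97 = 21 for the blank.
The known cells in column 1 total 84, leaving 118 − 84 = 34 for the blank.
The known cells in row 6 total 86, leaving 118 − 86 = 32 for the blank.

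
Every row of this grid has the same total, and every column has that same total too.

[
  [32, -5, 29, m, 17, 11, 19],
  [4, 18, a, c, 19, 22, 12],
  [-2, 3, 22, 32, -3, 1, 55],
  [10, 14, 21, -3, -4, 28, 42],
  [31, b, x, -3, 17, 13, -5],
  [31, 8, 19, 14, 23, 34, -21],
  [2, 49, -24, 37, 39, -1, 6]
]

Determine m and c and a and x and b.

m = 5, c = 26, a = 7, x = 34, b = 21

Rows 3 and 4 both sum to 108, so that's the common total.
Column 2: -5 + 18 + 3 + 14 + 8 + 49 = 87, so its missing entry is 108 − 87 = 21.
Row 1: 32 − 5 + 29 + 17 + 11 + 19 = 103, so its missing entry is 108 − 103 = 5.
Row 5: 31 + 21 − 3 + 17 + 13 − 5 = 74, so its missing entry is 108 − 74 = 34.
Column 3: 29 + 22 + 21 + 34 + 19 − 24 = 101, so its missing entry is 108 − 101 = 7.
Row 2: 4 + 18 + 7 + 19 + 22 + 12 = 82, so its missing entry is 108 − 82 = 26.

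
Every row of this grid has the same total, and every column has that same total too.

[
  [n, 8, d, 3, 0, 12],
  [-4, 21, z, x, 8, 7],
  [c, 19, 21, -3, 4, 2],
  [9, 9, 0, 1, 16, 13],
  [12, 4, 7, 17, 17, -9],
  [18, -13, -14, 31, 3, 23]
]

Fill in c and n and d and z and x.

Rows 4 and 5 both sum to 48, so that's the common total.
Row 3: 19 + 21 − 3 + 4 + 2 = 43, so its missing entry is 48 − 43 = 5.
Column 1: -4 + 5 + 9 + 12 + 18 = 40, so its missing entry is 48 − 40 = 8.
Row 1: 8 + 8 + 3 + 0 + 12 = 31, so its missing entry is 48 − 31 = 17.
Column 3: 17 + 21 + 0 + 7 − 14 = 31, so its missing entry is 48 − 31 = 17.
Row 2: -4 + 21 + 17 + 8 + 7 = 49, so its missing entry is 48 − 49 = -1.

c = 5, n = 8, d = 17, z = 17, x = -1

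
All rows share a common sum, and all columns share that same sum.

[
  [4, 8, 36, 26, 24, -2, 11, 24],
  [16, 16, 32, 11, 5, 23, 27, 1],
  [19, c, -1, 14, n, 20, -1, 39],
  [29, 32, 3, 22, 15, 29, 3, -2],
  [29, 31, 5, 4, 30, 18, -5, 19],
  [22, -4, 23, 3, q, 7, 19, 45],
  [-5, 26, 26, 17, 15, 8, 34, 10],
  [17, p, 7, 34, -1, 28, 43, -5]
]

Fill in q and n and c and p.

q = 16, n = 27, c = 14, p = 8

Rows 1 and 2 both sum to 131, so that's the common total.
The known cells in row 6 total 115, leaving 131 − 115 = 16 for the blank.
The known cells in column 5 total 104, leaving 131 − 104 = 27 for the blank.
The known cells in row 3 total 117, leaving 131 − 117 = 14 for the blank.
The known cells in row 8 total 123, leaving 131 − 123 = 8 for the blank.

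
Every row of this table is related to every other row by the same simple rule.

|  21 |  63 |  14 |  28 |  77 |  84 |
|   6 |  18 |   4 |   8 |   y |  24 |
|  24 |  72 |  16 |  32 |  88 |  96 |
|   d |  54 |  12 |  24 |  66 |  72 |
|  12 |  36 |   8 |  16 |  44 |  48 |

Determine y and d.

y = 22, d = 18

Each row is a constant multiple of every other row — this is a multiplication table with the headers hidden.
Row 2 is 18/63 = 2/7 times row 1, so its entry in column 5 is 77 × 2/7 = 22.
Row 4 is 54/63 = 6/7 times row 1, so its entry in column 1 is 21 × 6/7 = 18.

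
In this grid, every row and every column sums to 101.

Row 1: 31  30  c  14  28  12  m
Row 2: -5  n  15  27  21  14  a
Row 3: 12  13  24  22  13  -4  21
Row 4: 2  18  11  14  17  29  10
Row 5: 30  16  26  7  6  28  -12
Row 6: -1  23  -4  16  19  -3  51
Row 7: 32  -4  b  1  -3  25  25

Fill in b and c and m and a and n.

b = 25, c = 4, m = -18, a = 24, n = 5

Row 7 has 32 − 4 + 1 − 3 + 25 + 25 = 76; the blank must be 101 − 76 = 25.
Column 2 has 30 + 13 + 18 + 16 + 23 − 4 = 96; the blank must be 101 − 96 = 5.
Column 3 has 15 + 24 + 11 + 26 − 4 + 25 = 97; the blank must be 101 − 97 = 4.
Row 1 has 31 + 30 + 4 + 14 + 28 + 12 = 119; the blank must be 101 − 119 = -18.
Row 2 has -5 + 5 + 15 + 27 + 21 + 14 = 77; the blank must be 101 − 77 = 24.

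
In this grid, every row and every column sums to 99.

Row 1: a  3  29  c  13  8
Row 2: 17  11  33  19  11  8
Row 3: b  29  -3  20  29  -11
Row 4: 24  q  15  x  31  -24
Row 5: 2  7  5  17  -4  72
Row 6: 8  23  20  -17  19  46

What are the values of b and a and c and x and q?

b = 35, a = 13, c = 33, x = 27, q = 26

Column 2: 3 + 11 + 29 + 7 + 23 = 73, so its missing entry is 99 − 73 = 26.
Row 3: 29 − 3 + 20 + 29 − 11 = 64, so its missing entry is 99 − 64 = 35.
Column 1: 17 + 35 + 24 + 2 + 8 = 86, so its missing entry is 99 − 86 = 13.
Row 1: 13 + 3 + 29 + 13 + 8 = 66, so its missing entry is 99 − 66 = 33.
Row 4: 24 + 26 + 15 + 31 − 24 = 72, so its missing entry is 99 − 72 = 27.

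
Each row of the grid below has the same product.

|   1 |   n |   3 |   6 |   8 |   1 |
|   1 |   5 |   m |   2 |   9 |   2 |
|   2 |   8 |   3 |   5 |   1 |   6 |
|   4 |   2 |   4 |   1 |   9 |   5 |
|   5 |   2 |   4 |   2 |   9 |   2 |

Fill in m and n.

Rows 4 and 5 each multiply to 1440, so every row has product 1440.
Row 2: 1×5×2×9×2 = 180, so the missing entry is 1440 ÷ 180 = 8.
Row 1: 1×3×6×8×1 = 144, so the missing entry is 1440 ÷ 144 = 10.

m = 8, n = 10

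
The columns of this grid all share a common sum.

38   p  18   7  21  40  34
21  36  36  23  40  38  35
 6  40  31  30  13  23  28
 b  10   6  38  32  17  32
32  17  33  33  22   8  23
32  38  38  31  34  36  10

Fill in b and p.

b = 33, p = 21

Column 4 sums to 162 and so does column 6; that's the common total.
In column 1 the known cells total 129, leaving 162 − 129 = 33.
In column 2 the known cells total 141, leaving 162 − 141 = 21.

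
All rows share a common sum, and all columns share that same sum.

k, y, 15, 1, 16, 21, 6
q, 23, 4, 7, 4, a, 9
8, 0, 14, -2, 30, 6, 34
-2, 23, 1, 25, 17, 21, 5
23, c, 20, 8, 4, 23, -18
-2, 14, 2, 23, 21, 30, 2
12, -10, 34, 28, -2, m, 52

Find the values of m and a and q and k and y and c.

m = -24, a = 13, q = 30, k = 21, y = 10, c = 30

Rows 3 and 4 both sum to 90, so that's the common total.
The known cells in row 7 total 114, leaving 90 − 114 = -24 for the blank.
The known cells in column 6 total 77, leaving 90 − 77 = 13 for the blank.
The known cells in row 2 total 60, leaving 90 − 60 = 30 for the blank.
The known cells in column 1 total 69, leaving 90 − 69 = 21 for the blank.
The known cells in row 1 total 80, leaving 90 − 80 = 10 for the blank.
The known cells in row 5 total 60, leaving 90 − 60 = 30 for the blank.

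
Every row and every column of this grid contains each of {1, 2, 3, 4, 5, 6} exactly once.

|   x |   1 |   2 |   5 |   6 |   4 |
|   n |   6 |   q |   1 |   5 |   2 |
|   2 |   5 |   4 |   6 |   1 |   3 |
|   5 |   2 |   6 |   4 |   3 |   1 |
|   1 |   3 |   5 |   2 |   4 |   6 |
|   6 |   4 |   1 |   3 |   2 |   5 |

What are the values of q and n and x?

For row 2, column 3: column 3 already has {1, 2, 4, 5, 6}; that leaves 3.
At (row 2, col 1): row 2 already has {1, 2, 3, 5, 6}, so the value is 4.
Cell (1,1): row 1 already has {1, 2, 4, 5, 6} → 3.

q = 3, n = 4, x = 3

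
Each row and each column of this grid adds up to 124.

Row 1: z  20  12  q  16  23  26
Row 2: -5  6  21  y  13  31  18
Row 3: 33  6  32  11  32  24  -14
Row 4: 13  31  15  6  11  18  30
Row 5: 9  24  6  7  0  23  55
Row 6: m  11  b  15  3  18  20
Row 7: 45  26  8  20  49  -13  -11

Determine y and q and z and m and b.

y = 40, q = 25, z = 2, m = 27, b = 30

The known cells in row 2 total 84, leaving 124 − 84 = 40 for the blank.
The known cells in column 4 total 99, leaving 124 − 99 = 25 for the blank.
The known cells in row 1 total 122, leaving 124 − 122 = 2 for the blank.
The known cells in column 1 total 97, leaving 124 − 97 = 27 for the blank.
The known cells in row 6 total 94, leaving 124 − 94 = 30 for the blank.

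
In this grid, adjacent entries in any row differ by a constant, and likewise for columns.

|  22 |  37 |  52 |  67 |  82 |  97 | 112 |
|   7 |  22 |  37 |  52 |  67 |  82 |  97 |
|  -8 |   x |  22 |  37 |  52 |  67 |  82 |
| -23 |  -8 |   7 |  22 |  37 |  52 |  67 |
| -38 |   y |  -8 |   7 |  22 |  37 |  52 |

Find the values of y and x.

Along each row the entries change by 15 per step; down each column they change by -15.
Row 5: from -38 at column 1, stepping by 15 to column 2 gives -23.
Row 3: from -8 at column 1, stepping by 15 to column 2 gives 7.

y = -23, x = 7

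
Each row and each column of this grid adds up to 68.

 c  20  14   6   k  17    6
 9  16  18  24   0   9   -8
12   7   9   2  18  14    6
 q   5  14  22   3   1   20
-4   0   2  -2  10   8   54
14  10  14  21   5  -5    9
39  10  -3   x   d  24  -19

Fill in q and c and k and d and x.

q = 3, c = -5, k = 10, d = 22, x = -5

The known cells in row 4 total 65, leaving 68 − 65 = 3 for the blank.
The known cells in column 1 total 73, leaving 68 − 73 = -5 for the blank.
The known cells in row 1 total 58, leaving 68 − 58 = 10 for the blank.
The known cells in column 5 total 46, leaving 68 − 46 = 22 for the blank.
The known cells in row 7 total 73, leaving 68 − 73 = -5 for the blank.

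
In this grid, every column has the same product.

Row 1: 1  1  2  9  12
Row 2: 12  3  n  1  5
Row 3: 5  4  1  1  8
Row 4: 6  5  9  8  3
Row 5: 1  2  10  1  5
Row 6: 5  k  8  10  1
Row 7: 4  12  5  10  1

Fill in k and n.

Columns 1 and 4 each multiply to 7200, so every column has product 7200.
Column 2: 1×3×4×5×2×12 = 1440, so the missing entry is 7200 ÷ 1440 = 5.
Column 3: 2×1×9×10×8×5 = 7200, so the missing entry is 7200 ÷ 7200 = 1.

k = 5, n = 1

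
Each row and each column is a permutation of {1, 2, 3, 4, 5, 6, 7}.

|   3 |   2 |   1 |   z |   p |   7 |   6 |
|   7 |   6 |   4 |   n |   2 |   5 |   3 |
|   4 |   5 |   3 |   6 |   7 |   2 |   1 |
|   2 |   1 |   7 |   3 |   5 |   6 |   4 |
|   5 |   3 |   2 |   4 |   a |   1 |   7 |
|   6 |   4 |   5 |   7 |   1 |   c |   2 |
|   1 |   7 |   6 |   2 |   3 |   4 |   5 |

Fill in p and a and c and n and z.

p = 4, a = 6, c = 3, n = 1, z = 5

For row 5, column 5: row 5 already has {1, 2, 3, 4, 5, 7}; that leaves 6.
For row 6, column 6: row 6 already has {1, 2, 4, 5, 6, 7}; that leaves 3.
For row 1, column 5: column 5 already has {1, 2, 3, 5, 6, 7}; that leaves 4.
At (row 1, col 4): row 1 already has {1, 2, 3, 4, 6, 7}, so the value is 5.
For row 2, column 4: row 2 already has {2, 3, 4, 5, 6, 7}; that leaves 1.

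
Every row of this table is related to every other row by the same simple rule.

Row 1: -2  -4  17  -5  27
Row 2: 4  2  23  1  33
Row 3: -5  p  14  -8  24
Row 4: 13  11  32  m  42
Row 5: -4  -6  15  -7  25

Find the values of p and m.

The difference between any two rows is the same in every column — this is an addition table with the headers hidden.
Row 3 minus row 1 is 24 − 27 = -3, so its entry in column 2 is -4 + (-3) = -7.
Row 4 minus row 1 is 42 − 27 = 15, so its entry in column 4 is -5 + 15 = 10.

p = -7, m = 10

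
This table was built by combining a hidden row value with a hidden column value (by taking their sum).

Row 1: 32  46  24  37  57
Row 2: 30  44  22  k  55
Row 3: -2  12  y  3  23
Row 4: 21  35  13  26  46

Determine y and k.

The difference between any two rows is the same in every column — this is an addition table with the headers hidden.
Row 3 minus row 1 is -2 − 32 = -34, so its entry in column 3 is 24 + (-34) = -10.
Row 2 minus row 1 is 30 − 32 = -2, so its entry in column 4 is 37 + (-2) = 35.

y = -10, k = 35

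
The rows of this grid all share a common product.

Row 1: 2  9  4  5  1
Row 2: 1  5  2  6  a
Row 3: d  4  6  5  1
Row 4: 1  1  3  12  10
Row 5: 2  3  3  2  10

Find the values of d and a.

Rows 1 and 4 each multiply to 360, so every row has product 360.
Row 3: 4×6×5×1 = 120, so the missing entry is 360 ÷ 120 = 3.
Row 2: 1×5×2×6 = 60, so the missing entry is 360 ÷ 60 = 6.

d = 3, a = 6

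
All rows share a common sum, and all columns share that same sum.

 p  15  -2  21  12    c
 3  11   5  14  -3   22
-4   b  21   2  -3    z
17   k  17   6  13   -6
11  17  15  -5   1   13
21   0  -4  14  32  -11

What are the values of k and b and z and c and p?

k = 5, b = 4, z = 32, c = 2, p = 4

Rows 2 and 5 both sum to 52, so that's the common total.
Column 1: 3 − 4 + 17 + 11 + 21 = 48, so its missing entry is 52 − 48 = 4.
Row 4: 17 + 17 + 6 + 13 − 6 = 47, so its missing entry is 52 − 47 = 5.
Column 2: 15 + 11 + 5 + 17 + 0 = 48, so its missing entry is 52 − 48 = 4.
Row 1: 4 + 15 − 2 + 21 + 12 = 50, so its missing entry is 52 − 50 = 2.
Row 3: -4 + 4 + 21 + 2 − 3 = 20, so its missing entry is 52 − 20 = 32.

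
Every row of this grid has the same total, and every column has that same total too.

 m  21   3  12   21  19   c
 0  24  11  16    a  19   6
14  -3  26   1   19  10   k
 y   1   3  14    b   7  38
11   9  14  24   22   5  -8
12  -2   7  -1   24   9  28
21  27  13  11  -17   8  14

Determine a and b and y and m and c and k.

a = 1, b = 7, y = 7, m = 12, c = -11, k = 10

Rows 5 and 6 both sum to 77, so that's the common total.
The known cells in row 2 total 76, leaving 77 − 76 = 1 for the blank.
The known cells in column 5 total 70, leaving 77 − 70 = 7 for the blank.
The known cells in row 4 total 70, leaving 77 − 70 = 7 for the blank.
The known cells in column 1 total 65, leaving 77 − 65 = 12 for the blank.
The known cells in row 1 total 88, leaving 77 − 88 = -11 for the blank.
The known cells in row 3 total 67, leaving 77 − 67 = 10 for the blank.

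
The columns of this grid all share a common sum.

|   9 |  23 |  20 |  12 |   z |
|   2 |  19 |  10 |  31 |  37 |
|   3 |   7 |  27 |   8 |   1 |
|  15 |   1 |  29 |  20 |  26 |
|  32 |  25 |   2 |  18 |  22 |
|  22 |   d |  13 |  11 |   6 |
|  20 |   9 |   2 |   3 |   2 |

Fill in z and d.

z = 9, d = 19

Columns 1 and 4 both add up to 103, so every column sums to 103.
Column 5: 37 + 1 + 26 + 22 + 6 + 2 = 94, so the missing entry is 103 − 94 = 9.
Column 2: 23 + 19 + 7 + 1 + 25 + 9 = 84, so the missing entry is 103 − 84 = 19.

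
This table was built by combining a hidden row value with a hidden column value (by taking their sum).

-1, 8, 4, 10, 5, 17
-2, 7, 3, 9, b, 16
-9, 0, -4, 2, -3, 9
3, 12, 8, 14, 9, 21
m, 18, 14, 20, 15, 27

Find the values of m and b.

The difference between any two rows is the same in every column — this is an addition table with the headers hidden.
Row 5 minus row 1 is 20 − 10 = 10, so its entry in column 1 is -1 + 10 = 9.
Row 2 minus row 1 is 9 − 10 = -1, so its entry in column 5 is 5 + (-1) = 4.

m = 9, b = 4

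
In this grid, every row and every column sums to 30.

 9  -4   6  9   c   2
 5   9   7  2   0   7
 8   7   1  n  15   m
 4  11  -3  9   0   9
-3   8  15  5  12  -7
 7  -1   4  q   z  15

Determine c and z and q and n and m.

c = 8, z = -5, q = 10, n = -5, m = 4

The known cells in row 1 total 22, leaving 30 − 22 = 8 for the blank.
The known cells in column 5 total 35, leaving 30 − 35 = -5 for the blank.
The known cells in row 6 total 20, leaving 30 − 20 = 10 for the blank.
The known cells in column 4 total 35, leaving 30 − 35 = -5 for the blank.
The known cells in row 3 total 26, leaving 30 − 26 = 4 for the blank.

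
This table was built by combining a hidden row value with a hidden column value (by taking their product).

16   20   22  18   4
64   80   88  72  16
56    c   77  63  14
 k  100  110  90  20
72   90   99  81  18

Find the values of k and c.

k = 80, c = 70

Each row is a constant multiple of every other row — this is a multiplication table with the headers hidden.
Row 4 is 90/18 = 5/1 times row 1, so its entry in column 1 is 16 × 5/1 = 80.
Row 3 is 63/18 = 7/2 times row 1, so its entry in column 2 is 20 × 7/2 = 70.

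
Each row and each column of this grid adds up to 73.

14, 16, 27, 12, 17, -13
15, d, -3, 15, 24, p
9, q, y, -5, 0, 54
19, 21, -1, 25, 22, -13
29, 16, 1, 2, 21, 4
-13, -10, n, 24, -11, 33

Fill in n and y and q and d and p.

Column 6 has -13 + 54 − 13 + 4 + 33 = 65; the blank must be 73 − 65 = 8.
Row 2 has 15 − 3 + 15 + 24 + 8 = 59; the blank must be 73 − 59 = 14.
Column 2 has 16 + 14 + 21 + 16 − 10 = 57; the blank must be 73 − 57 = 16.
Row 3 has 9 + 16 − 5 + 0 + 54 = 74; the blank must be 73 − 74 = -1.
Row 6 has -13 − 10 + 24 − 11 + 33 = 23; the blank must be 73 − 23 = 50.

n = 50, y = -1, q = 16, d = 14, p = 8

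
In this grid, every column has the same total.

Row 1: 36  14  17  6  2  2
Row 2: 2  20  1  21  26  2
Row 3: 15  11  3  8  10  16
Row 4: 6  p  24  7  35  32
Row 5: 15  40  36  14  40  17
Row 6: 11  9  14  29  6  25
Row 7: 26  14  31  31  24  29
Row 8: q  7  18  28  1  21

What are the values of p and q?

Column 3 sums to 144 and so does column 5; that's the common total.
In column 2 the known cells total 115, leaving 144 − 115 = 29.
In column 1 the known cells total 111, leaving 144 − 111 = 33.

p = 29, q = 33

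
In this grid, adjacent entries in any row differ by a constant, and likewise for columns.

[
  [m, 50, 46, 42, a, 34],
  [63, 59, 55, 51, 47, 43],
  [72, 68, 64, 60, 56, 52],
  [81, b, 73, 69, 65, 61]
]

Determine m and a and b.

m = 54, a = 38, b = 77

Along each row the entries change by -4 per step; down each column they change by 9.
Row 1: from 50 at column 2, stepping by -4 to column 1 gives 54.
Row 1: from 50 at column 2, stepping by -4 to column 5 gives 38.
Row 4: from 81 at column 1, stepping by -4 to column 2 gives 77.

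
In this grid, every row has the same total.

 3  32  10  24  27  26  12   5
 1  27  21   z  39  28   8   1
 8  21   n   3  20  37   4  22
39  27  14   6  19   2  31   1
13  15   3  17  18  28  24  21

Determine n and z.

n = 24, z = 14

Row 1 sums to 139 and so does row 5; that's the common total.
In row 3 the known cells total 115, leaving 139 − 115 = 24.
In row 2 the known cells total 125, leaving 139 − 125 = 14.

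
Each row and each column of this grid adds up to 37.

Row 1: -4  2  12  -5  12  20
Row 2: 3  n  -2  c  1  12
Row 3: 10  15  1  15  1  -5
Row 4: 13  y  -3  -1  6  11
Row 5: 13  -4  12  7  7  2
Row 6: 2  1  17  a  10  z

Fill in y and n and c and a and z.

y = 11, n = 12, c = 11, a = 10, z = -3

The known cells in column 6 total 40, leaving 37 − 40 = -3 for the blank.
The known cells in row 4 total 26, leaving 37 − 26 = 11 for the blank.
The known cells in column 2 total 25, leaving 37 − 25 = 12 for the blank.
The known cells in row 6 total 27, leaving 37 − 27 = 10 for the blank.
The known cells in row 2 total 26, leaving 37 − 26 = 11 for the blank.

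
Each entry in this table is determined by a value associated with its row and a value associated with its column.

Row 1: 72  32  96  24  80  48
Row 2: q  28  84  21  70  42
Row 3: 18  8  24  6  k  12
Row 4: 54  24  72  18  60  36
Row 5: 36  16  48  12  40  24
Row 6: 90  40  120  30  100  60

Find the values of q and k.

q = 63, k = 20

Each row is a constant multiple of every other row — this is a multiplication table with the headers hidden.
Row 2 is 21/24 = 7/8 times row 1, so its entry in column 1 is 72 × 7/8 = 63.
Row 3 is 6/24 = 1/4 times row 1, so its entry in column 5 is 80 × 1/4 = 20.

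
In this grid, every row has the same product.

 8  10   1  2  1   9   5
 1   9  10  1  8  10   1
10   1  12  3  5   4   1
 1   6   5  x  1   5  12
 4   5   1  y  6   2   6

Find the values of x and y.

x = 4, y = 5

Rows 2 and 3 each multiply to 7200, so every row has product 7200.
Row 4: 1×6×5×1×5×12 = 1800, so the missing entry is 7200 ÷ 1800 = 4.
Row 5: 4×5×1×6×2×6 = 1440, so the missing entry is 7200 ÷ 1440 = 5.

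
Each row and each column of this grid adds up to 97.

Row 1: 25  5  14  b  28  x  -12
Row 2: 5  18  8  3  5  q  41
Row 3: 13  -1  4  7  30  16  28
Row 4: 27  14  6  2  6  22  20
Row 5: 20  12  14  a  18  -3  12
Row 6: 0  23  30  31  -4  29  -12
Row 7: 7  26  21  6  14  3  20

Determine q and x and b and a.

Row 5 has 20 + 12 + 14 + 18 − 3 + 12 = 73; the blank must be 97 − 73 = 24.
Column 4 has 3 + 7 + 2 + 24 + 31 + 6 = 73; the blank must be 97 − 73 = 24.
Row 1 has 25 + 5 + 14 + 24 + 28 − 12 = 84; the blank must be 97 − 84 = 13.
Row 2 has 5 + 18 + 8 + 3 + 5 + 41 = 80; the blank must be 97 − 80 = 17.

q = 17, x = 13, b = 24, a = 24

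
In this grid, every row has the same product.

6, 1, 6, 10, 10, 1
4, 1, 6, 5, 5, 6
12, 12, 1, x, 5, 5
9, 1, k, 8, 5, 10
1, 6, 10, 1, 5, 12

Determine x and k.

Rows 1 and 2 each multiply to 3600, so every row has product 3600.
Row 3: 12×12×1×5×5 = 3600, so the missing entry is 3600 ÷ 3600 = 1.
Row 4: 9×1×8×5×10 = 3600, so the missing entry is 3600 ÷ 3600 = 1.

x = 1, k = 1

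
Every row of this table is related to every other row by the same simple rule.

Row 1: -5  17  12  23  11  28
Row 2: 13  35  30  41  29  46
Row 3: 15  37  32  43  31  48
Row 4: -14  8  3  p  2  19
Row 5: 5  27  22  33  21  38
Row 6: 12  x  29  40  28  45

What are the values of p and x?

The difference between any two rows is the same in every column — this is an addition table with the headers hidden.
Row 4 minus row 1 is 19 − 28 = -9, so its entry in column 4 is 23 + (-9) = 14.
Row 6 minus row 1 is 45 − 28 = 17, so its entry in column 2 is 17 + 17 = 34.

p = 14, x = 34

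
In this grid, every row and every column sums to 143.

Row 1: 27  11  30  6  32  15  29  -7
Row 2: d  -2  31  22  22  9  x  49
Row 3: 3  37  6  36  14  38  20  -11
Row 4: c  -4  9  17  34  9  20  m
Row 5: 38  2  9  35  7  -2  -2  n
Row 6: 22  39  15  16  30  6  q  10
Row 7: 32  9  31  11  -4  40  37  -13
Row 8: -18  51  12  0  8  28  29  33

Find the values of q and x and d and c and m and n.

The known cells in row 6 total 138, leaving 143 − 138 = 5 for the blank.
The known cells in column 7 total 138, leaving 143 − 138 = 5 for the blank.
The known cells in row 2 total 136, leaving 143 − 136 = 7 for the blank.
The known cells in column 1 total 111, leaving 143 − 111 = 32 for the blank.
The known cells in row 4 total 117, leaving 143 − 117 = 26 for the blank.
The known cells in row 5 total 87, leaving 143 − 87 = 56 for the blank.

q = 5, x = 5, d = 7, c = 32, m = 26, n = 56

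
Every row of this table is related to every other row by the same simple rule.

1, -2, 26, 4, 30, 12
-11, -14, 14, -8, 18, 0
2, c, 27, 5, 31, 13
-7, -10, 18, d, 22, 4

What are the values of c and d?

The difference between any two rows is the same in every column — this is an addition table with the headers hidden.
Row 3 minus row 1 is 13 − 12 = 1, so its entry in column 2 is -2 + 1 = -1.
Row 4 minus row 1 is 4 − 12 = -8, so its entry in column 4 is 4 + (-8) = -4.

c = -1, d = -4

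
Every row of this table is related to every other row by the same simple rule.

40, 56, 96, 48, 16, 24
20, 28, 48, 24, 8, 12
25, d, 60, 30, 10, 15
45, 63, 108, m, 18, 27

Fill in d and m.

d = 35, m = 54

Each row is a constant multiple of every other row — this is a multiplication table with the headers hidden.
Row 3 is 25/40 = 5/8 times row 1, so its entry in column 2 is 56 × 5/8 = 35.
Row 4 is 45/40 = 9/8 times row 1, so its entry in column 4 is 48 × 9/8 = 54.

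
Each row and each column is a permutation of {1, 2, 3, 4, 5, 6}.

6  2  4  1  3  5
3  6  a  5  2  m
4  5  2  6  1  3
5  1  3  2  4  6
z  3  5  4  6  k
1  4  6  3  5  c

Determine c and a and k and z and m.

Cell (5,1): column 1 already has {1, 3, 4, 5, 6} → 2.
Cell (2,3): column 3 already has {2, 3, 4, 5, 6} → 1.
For row 6, column 6: row 6 already has {1, 3, 4, 5, 6}; that leaves 2.
At (row 2, col 6): row 2 already has {1, 2, 3, 5, 6}, so the value is 4.
At (row 5, col 6): row 5 already has {2, 3, 4, 5, 6}, so the value is 1.

c = 2, a = 1, k = 1, z = 2, m = 4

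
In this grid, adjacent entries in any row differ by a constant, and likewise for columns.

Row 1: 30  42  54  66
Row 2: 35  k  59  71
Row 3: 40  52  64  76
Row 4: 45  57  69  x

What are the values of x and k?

x = 81, k = 47

Along each row the entries change by 12 per step; down each column they change by 5.
Row 4: from 45 at column 1, stepping by 12 to column 4 gives 81.
Row 2: from 35 at column 1, stepping by 12 to column 2 gives 47.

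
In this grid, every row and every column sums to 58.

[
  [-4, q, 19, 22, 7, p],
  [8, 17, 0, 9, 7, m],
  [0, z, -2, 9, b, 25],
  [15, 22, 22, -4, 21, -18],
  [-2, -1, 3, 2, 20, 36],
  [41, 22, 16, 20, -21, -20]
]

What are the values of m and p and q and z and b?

The known cells in column 5 total 34, leaving 58 − 34 = 24 for the blank.
The known cells in row 3 total 56, leaving 58 − 56 = 2 for the blank.
The known cells in column 2 total 62, leaving 58 − 62 = -4 for the blank.
The known cells in row 2 total 41, leaving 58 − 41 = 17 for the blank.
The known cells in row 1 total 40, leaving 58 − 40 = 18 for the blank.

m = 17, p = 18, q = -4, z = 2, b = 24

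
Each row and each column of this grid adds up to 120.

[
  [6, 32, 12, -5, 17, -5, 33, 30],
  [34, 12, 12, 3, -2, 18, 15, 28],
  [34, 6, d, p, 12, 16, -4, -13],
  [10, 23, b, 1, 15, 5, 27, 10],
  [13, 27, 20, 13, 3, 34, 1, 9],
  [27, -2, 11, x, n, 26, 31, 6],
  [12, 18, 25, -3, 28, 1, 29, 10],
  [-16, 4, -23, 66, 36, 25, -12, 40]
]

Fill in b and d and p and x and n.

b = 29, d = 34, p = 35, x = 10, n = 11

Column 5 has 17 − 2 + 12 + 15 + 3 + 28 + 36 = 109; the blank must be 120 − 109 = 11.
Row 6 has 27 − 2 + 11 + 11 + 26 + 31 + 6 = 110; the blank must be 120 − 110 = 10.
Column 4 has -5 + 3 + 1 + 13 + 10 − 3 + 66 = 85; the blank must be 120 − 85 = 35.
Row 3 has 34 + 6 + 35 + 12 + 16 − 4 − 13 = 86; the blank must be 120 − 86 = 34.
Row 4 has 10 + 23 + 1 + 15 + 5 + 27 + 10 = 91; the blank must be 120 − 91 = 29.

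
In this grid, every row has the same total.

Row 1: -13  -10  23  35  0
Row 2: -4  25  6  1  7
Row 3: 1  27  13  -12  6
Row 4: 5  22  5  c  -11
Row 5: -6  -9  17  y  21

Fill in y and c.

Rows 1 and 2 both add up to 35, so every row sums to 35.
Row 5: -6 − 9 + 17 + 21 = 23, so the missing entry is 35 − 23 = 12.
Row 4: 5 + 22 + 5 − 11 = 21, so the missing entry is 35 − 21 = 14.

y = 12, c = 14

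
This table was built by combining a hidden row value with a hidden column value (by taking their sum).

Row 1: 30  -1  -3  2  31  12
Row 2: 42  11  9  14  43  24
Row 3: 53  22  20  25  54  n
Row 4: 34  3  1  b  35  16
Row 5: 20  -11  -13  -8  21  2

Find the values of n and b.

The difference between any two rows is the same in every column — this is an addition table with the headers hidden.
Row 3 minus row 1 is 22 − (-1) = 23, so its entry in column 6 is 12 + 23 = 35.
Row 4 minus row 1 is 3 − (-1) = 4, so its entry in column 4 is 2 + 4 = 6.

n = 35, b = 6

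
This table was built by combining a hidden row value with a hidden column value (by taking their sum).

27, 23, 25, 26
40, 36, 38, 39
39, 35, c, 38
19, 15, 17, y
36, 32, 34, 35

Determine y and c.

y = 18, c = 37

The difference between any two rows is the same in every column — this is an addition table with the headers hidden.
Row 4 minus row 1 is 19 − 27 = -8, so its entry in column 4 is 26 + (-8) = 18.
Row 3 minus row 1 is 39 − 27 = 12, so its entry in column 3 is 25 + 12 = 37.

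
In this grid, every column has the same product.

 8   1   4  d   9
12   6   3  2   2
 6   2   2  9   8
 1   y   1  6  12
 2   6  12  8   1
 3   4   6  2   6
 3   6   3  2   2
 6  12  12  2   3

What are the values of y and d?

Columns 3 and 5 each multiply to 62208, so every column has product 62208.
Column 2: 1×6×2×6×4×6×12 = 20736, so the missing entry is 62208 ÷ 20736 = 3.
Column 4: 2×9×6×8×2×2×2 = 6912, so the missing entry is 62208 ÷ 6912 = 9.

y = 3, d = 9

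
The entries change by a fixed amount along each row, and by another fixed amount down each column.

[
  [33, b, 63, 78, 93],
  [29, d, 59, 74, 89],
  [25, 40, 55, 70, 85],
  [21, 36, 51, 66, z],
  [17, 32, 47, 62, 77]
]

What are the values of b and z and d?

Along each row the entries change by 15 per step; down each column they change by -4.
Row 1: from 33 at column 1, stepping by 15 to column 2 gives 48.
Row 4: from 21 at column 1, stepping by 15 to column 5 gives 81.
Row 2: from 29 at column 1, stepping by 15 to column 2 gives 44.

b = 48, z = 81, d = 44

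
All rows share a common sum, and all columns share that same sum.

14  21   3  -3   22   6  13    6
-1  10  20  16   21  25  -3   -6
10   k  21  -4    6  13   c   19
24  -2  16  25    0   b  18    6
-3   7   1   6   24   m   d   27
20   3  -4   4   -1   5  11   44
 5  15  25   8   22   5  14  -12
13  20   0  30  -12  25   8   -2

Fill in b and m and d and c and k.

Rows 1 and 2 both sum to 82, so that's the common total.
Column 2 has 21 + 10 − 2 + 7 + 3 + 15 + 20 = 74; the blank must be 82 − 74 = 8.
Row 3 has 10 + 8 + 21 − 4 + 6 + 13 + 19 = 73; the blank must be 82 − 73 = 9.
Column 7 has 13 − 3 + 9 + 18 + 11 + 14 + 8 = 70; the blank must be 82 − 70 = 12.
Row 5 has -3 + 7 + 1 + 6 + 24 + 12 + 27 = 74; the blank must be 82 − 74 = 8.
Row 4 has 24 − 2 + 16 + 25 + 0 + 18 + 6 = 87; the blank must be 82 − 87 = -5.

b = -5, m = 8, d = 12, c = 9, k = 8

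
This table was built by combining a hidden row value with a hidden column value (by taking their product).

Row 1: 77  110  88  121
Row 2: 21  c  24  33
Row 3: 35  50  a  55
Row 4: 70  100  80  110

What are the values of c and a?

c = 30, a = 40

Each row is a constant multiple of every other row — this is a multiplication table with the headers hidden.
Row 2 is 21/77 = 3/11 times row 1, so its entry in column 2 is 110 × 3/11 = 30.
Row 3 is 35/77 = 5/11 times row 1, so its entry in column 3 is 88 × 5/11 = 40.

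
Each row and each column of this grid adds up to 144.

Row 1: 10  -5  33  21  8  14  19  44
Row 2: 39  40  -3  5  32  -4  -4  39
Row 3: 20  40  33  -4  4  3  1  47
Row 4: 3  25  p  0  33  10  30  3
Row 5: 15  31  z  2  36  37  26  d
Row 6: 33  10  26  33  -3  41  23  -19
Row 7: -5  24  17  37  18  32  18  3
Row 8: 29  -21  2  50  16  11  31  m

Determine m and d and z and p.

The known cells in row 4 total 104, leaving 144 − 104 = 40 for the blank.
The known cells in row 8 total 118, leaving 144 − 118 = 26 for the blank.
The known cells in column 8 total 143, leaving 144 − 143 = 1 for the blank.
The known cells in row 5 total 148, leaving 144 − 148 = -4 for the blank.

m = 26, d = 1, z = -4, p = 40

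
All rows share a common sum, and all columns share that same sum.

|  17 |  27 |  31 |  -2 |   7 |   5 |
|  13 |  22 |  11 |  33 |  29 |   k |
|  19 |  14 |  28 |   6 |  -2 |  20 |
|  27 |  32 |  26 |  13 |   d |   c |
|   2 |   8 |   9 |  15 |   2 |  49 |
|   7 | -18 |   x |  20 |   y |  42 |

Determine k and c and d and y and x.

Rows 1 and 3 both sum to 85, so that's the common total.
Row 2 has 13 + 22 + 11 + 33 + 29 = 108; the blank must be 85 − 108 = -23.
Column 6 has 5 − 23 + 20 + 49 + 42 = 93; the blank must be 85 − 93 = -8.
Row 4 has 27 + 32 + 26 + 13 − 8 = 90; the blank must be 85 − 90 = -5.
Column 5 has 7 + 29 − 2 − 5 + 2 = 31; the blank must be 85 − 31 = 54.
Row 6 has 7 − 18 + 20 + 54 + 42 = 105; the blank must be 85 − 105 = -20.

k = -23, c = -8, d = -5, y = 54, x = -20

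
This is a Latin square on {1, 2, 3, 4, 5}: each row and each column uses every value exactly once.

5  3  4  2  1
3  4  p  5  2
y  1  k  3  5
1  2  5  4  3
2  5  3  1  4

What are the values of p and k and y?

p = 1, k = 2, y = 4

At (row 2, col 3): row 2 already has {2, 3, 4, 5}, so the value is 1.
For row 3, column 1: column 1 already has {1, 2, 3, 5}; that leaves 4.
Cell (3,3): row 3 already has {1, 3, 4, 5} → 2.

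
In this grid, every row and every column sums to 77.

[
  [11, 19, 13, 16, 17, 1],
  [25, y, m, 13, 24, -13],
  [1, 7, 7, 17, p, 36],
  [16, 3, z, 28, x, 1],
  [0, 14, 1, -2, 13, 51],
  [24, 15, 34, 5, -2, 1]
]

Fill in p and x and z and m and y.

p = 9, x = 16, z = 13, m = 9, y = 19

Row 3: 1 + 7 + 7 + 17 + 36 = 68, so its missing entry is 77 − 68 = 9.
Column 5: 17 + 24 + 9 + 13 − 2 = 61, so its missing entry is 77 − 61 = 16.
Column 2: 19 + 7 + 3 + 14 + 15 = 58, so its missing entry is 77 − 58 = 19.
Row 2: 25 + 19 + 13 + 24 − 13 = 68, so its missing entry is 77 − 68 = 9.
Row 4: 16 + 3 + 28 + 16 + 1 = 64, so its missing entry is 77 − 64 = 13.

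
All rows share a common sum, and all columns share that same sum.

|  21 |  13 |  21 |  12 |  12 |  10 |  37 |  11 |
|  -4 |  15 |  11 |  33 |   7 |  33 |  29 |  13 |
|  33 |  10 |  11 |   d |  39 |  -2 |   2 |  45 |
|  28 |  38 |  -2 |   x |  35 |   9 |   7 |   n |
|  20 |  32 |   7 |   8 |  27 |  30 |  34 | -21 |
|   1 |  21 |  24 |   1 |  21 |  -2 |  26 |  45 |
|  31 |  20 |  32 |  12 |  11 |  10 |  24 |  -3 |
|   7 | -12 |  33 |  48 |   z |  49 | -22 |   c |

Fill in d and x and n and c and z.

Rows 1 and 2 both sum to 137, so that's the common total.
Column 5: 12 + 7 + 39 + 35 + 27 + 21 + 11 = 152, so its missing entry is 137 − 152 = -15.
Row 8: 7 − 12 + 33 + 48 − 15 + 49 − 22 = 88, so its missing entry is 137 − 88 = 49.
Column 8: 11 + 13 + 45 − 21 + 45 − 3 + 49 = 139, so its missing entry is 137 − 139 = -2.
Row 3: 33 + 10 + 11 + 39 − 2 + 2 + 45 = 138, so its missing entry is 137 − 138 = -1.
Row 4: 28 + 38 − 2 + 35 + 9 + 7 − 2 = 113, so its missing entry is 137 − 113 = 24.

d = -1, x = 24, n = -2, c = 49, z = -15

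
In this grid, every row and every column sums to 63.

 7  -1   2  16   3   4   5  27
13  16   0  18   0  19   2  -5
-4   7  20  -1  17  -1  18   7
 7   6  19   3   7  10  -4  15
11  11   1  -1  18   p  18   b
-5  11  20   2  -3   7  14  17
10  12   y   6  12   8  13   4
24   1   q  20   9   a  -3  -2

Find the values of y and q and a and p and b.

The known cells in row 7 total 65, leaving 63 − 65 = -2 for the blank.
The known cells in column 3 total 60, leaving 63 − 60 = 3 for the blank.
The known cells in row 8 total 52, leaving 63 − 52 = 11 for the blank.
The known cells in column 6 total 58, leaving 63 − 58 = 5 for the blank.
The known cells in row 5 total 63, leaving 63 − 63 = 0 for the blank.

y = -2, q = 3, a = 11, p = 5, b = 0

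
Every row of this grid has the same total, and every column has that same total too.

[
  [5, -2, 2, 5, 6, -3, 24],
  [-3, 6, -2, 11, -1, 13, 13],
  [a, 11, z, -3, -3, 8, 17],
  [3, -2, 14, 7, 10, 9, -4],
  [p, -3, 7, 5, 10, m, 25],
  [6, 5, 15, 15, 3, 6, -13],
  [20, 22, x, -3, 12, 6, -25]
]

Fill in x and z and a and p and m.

Rows 1 and 2 both sum to 37, so that's the common total.
The known cells in row 7 total 32, leaving 37 − 32 = 5 for the blank.
The known cells in column 6 total 39, leaving 37 − 39 = -2 for the blank.
The known cells in row 5 total 42, leaving 37 − 42 = -5 for the blank.
The known cells in column 1 total 26, leaving 37 − 26 = 11 for the blank.
The known cells in row 3 total 41, leaving 37 − 41 = -4 for the blank.

x = 5, z = -4, a = 11, p = -5, m = -2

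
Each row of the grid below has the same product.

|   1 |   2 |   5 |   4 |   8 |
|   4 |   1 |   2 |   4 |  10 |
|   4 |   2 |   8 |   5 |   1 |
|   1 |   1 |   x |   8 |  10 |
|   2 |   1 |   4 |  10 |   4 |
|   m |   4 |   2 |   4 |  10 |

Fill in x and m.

Rows 3 and 5 each multiply to 320, so every row has product 320.
Row 4: 1×1×8×10 = 80, so the missing entry is 320 ÷ 80 = 4.
Row 6: 4×2×4×10 = 320, so the missing entry is 320 ÷ 320 = 1.

x = 4, m = 1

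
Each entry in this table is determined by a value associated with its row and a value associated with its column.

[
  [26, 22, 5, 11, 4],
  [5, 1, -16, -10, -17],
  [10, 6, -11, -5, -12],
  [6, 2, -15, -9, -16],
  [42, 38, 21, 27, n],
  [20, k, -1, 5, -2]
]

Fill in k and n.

k = 16, n = 20

The difference between any two rows is the same in every column — this is an addition table with the headers hidden.
Row 6 minus row 1 is 5 − 11 = -6, so its entry in column 2 is 22 + (-6) = 16.
Row 5 minus row 1 is 27 − 11 = 16, so its entry in column 5 is 4 + 16 = 20.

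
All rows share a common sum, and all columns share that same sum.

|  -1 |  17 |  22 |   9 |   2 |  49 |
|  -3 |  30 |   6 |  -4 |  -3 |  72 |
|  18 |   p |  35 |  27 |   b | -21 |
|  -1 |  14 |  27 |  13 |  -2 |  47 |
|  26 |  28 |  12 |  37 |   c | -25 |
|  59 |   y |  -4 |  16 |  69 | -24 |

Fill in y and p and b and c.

y = -18, p = 27, b = 12, c = 20

Rows 1 and 2 both sum to 98, so that's the common total.
Row 5 has 26 + 28 + 12 + 37 − 25 = 78; the blank must be 98 − 78 = 20.
Column 5 has 2 − 3 − 2 + 20 + 69 = 86; the blank must be 98 − 86 = 12.
Row 3 has 18 + 35 + 27 + 12 − 21 = 71; the blank must be 98 − 71 = 27.
Row 6 has 59 − 4 + 16 + 69 − 24 = 116; the blank must be 98 − 116 = -18.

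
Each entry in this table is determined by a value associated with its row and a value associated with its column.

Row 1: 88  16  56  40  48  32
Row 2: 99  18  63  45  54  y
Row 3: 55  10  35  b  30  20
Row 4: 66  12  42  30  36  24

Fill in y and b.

y = 36, b = 25

Each row is a constant multiple of every other row — this is a multiplication table with the headers hidden.
Row 2 is 63/56 = 9/8 times row 1, so its entry in column 6 is 32 × 9/8 = 36.
Row 3 is 35/56 = 5/8 times row 1, so its entry in column 4 is 40 × 5/8 = 25.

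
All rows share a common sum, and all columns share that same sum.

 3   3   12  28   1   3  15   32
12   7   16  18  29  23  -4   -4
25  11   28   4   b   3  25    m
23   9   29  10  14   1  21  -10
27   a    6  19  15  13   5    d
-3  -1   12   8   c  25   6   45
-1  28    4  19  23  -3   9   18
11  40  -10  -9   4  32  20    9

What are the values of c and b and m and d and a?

c = 5, b = 6, m = -5, d = 12, a = 0

Rows 1 and 2 both sum to 97, so that's the common total.
The known cells in row 6 total 92, leaving 97 − 92 = 5 for the blank.
The known cells in column 5 total 91, leaving 97 − 91 = 6 for the blank.
The known cells in row 3 total 102, leaving 97 − 102 = -5 for the blank.
The known cells in column 2 total 97, leaving 97 − 97 = 0 for the blank.
The known cells in row 5 total 85, leaving 97 − 85 = 12 for the blank.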